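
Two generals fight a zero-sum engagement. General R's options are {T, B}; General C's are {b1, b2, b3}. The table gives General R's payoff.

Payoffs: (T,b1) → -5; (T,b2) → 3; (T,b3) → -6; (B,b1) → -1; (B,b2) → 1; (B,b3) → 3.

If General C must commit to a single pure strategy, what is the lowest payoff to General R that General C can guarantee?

Column maxima: b1 → -1, b2 → 3, b3 → 3.
The smallest of these is -1.

-1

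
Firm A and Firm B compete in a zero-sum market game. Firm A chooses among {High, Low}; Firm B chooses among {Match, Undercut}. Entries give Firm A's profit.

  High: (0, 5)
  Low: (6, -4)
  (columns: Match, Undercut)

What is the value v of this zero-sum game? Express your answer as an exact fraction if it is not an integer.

2

Row minima: High → 0, Low → -4; maximin = 0.
Column maxima: Match → 6, Undercut → 5; minimax = 5.
0 ≠ 5, so there is no saddle point; optimal play is mixed.
Let Firm A play High with probability p. Expected payoff against Match: 0p + 6(1−p) = −6p + 6; against Undercut: 5p + (-4)(1−p) = 9p − 4.
Setting these equal: −6p + 6 = 9p − 4 ⇒ −15p = -10 ⇒ p = 2/3, and the value is (-6)·(2/3) + 6 = 2.
For Firm B: with q = P(Match), equating High's and Low's payoffs gives −5q + 5 = 10q − 4 ⇒ q = 3/5.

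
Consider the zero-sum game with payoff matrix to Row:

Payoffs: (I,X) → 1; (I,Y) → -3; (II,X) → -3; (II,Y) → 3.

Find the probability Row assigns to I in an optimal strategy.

Row minima: I → -3, II → -3; maximin = -3.
Column maxima: X → 1, Y → 3; minimax = 1.
-3 ≠ 1, so there is no saddle point; optimal play is mixed.
Let Row play I with probability p. Expected payoff against X: 1p + (-3)(1−p) = 4p − 3; against Y: (-3)p + 3(1−p) = −6p + 3.
Setting these equal: 4p − 3 = −6p + 3 ⇒ 10p = 6 ⇒ p = 3/5, and the value is (4)·(3/5) − 3 = -3/5.
For Column: with q = P(X), equating I's and II's payoffs gives 4q − 3 = −6q + 3 ⇒ q = 3/5.

3/5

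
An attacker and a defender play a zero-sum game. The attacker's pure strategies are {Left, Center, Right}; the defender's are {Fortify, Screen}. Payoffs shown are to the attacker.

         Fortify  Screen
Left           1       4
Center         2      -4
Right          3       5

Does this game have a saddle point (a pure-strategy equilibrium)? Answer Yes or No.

Yes

Row minima: Left → 1, Center → -4, Right → 3; maximin = 3.
Column maxima: Fortify → 3, Screen → 5; minimax = 3.
maximin = minimax = 3, so a saddle point exists.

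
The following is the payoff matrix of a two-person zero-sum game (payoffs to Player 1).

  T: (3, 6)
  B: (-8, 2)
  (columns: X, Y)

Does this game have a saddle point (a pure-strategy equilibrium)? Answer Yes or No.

Yes

Row minima: T → 3, B → -8; maximin = 3.
Column maxima: X → 3, Y → 6; minimax = 3.
maximin = minimax = 3, so a saddle point exists.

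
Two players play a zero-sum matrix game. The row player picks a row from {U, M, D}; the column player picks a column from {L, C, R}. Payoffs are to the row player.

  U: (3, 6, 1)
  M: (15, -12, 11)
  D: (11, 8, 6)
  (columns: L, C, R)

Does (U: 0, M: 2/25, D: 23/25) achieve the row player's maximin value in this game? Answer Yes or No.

Yes

Against L this mix gives (2/25)·15 + (23/25)·11 = 283/25.
Against C this mix gives (2/25)·(-12) + (23/25)·8 = 32/5.
Against R this mix gives (2/25)·11 + (23/25)·6 = 32/5.
All of the column player's active replies (C, R) yield 32/5, and no column does worse for the row player. The mix makes the column player indifferent and guarantees 32/5, so it is optimal.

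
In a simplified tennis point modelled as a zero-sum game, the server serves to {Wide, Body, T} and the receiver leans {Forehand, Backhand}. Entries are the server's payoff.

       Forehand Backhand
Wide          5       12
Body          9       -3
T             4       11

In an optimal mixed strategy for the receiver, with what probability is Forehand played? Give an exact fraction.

15/19

Row minima: Wide → 5, Body → -3, T → 4; maximin = 5.
Column maxima: Forehand → 9, Backhand → 12; minimax = 9.
5 ≠ 9, so there is no saddle point; optimal play is mixed.
T is strictly dominated by Wide, so the server never plays it.
On the remaining 2×2 (Wide, Body vs Forehand, Backhand):
Let the server play Wide with probability p. Expected payoff against Forehand: 5p + 9(1−p) = −4p + 9; against Backhand: 12p + (-3)(1−p) = 15p − 3.
Setting these equal: −4p + 9 = 15p − 3 ⇒ −19p = -12 ⇒ p = 12/19, and the value is (-4)·(12/19) + 9 = 123/19.
For the receiver: with q = P(Forehand), equating Wide's and Body's payoffs gives −7q + 12 = 12q − 3 ⇒ q = 15/19.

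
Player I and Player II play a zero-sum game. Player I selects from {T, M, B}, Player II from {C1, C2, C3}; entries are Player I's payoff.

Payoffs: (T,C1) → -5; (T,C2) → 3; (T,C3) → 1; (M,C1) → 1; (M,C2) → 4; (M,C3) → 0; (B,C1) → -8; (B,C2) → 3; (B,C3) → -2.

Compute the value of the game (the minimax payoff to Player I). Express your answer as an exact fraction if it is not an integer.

1/7

Row minima: T → -5, M → 0, B → -8; maximin = 0.
Column maxima: C1 → 1, C2 → 4, C3 → 1; minimax = 1.
0 ≠ 1, so there is no saddle point; optimal play is mixed.
B is strictly dominated by M, so Player I never plays it.
C2 is strictly dominated by C1 (it gives Player I strictly more in every row), so Player II never plays it.
On the remaining 2×2 (T, M vs C1, C3):
Let Player I play T with probability p. Expected payoff against C1: (-5)p + 1(1−p) = −6p + 1; against C3: 1p + 0(1−p) = p.
Setting these equal: −6p + 1 = p ⇒ −7p = -1 ⇒ p = 1/7, and the value is (-6)·(1/7) + 1 = 1/7.
For Player II: with q = P(C1), equating T's and M's payoffs gives −6q + 1 = q ⇒ q = 1/7.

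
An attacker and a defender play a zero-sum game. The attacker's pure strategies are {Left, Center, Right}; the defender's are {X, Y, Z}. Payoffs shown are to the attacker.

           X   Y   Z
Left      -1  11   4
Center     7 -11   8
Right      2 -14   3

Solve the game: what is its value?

Row minima: Left → -1, Center → -11, Right → -14; maximin = -1.
Column maxima: X → 7, Y → 11, Z → 8; minimax = 7.
-1 ≠ 7, so there is no saddle point; optimal play is mixed.
Right is strictly dominated by Center, so the attacker never plays it.
Z is strictly dominated by X (it gives the attacker strictly more in every row), so the defender never plays it.
On the remaining 2×2 (Left, Center vs X, Y):
Let the attacker play Left with probability p. Expected payoff against X: (-1)p + 7(1−p) = −8p + 7; against Y: 11p + (-11)(1−p) = 22p − 11.
Setting these equal: −8p + 7 = 22p − 11 ⇒ −30p = -18 ⇒ p = 3/5, and the value is (-8)·(3/5) + 7 = 11/5.
For the defender: with q = P(X), equating Left's and Center's payoffs gives −12q + 11 = 18q − 11 ⇒ q = 11/15.

11/5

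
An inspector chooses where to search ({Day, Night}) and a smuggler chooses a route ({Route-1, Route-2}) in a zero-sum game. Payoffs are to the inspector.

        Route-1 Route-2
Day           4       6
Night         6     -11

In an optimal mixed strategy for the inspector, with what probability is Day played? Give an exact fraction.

Row minima: Day → 4, Night → -11; maximin = 4.
Column maxima: Route-1 → 6, Route-2 → 6; minimax = 6.
4 ≠ 6, so there is no saddle point; optimal play is mixed.
Let the inspector play Day with probability p. Expected payoff against Route-1: 4p + 6(1−p) = −2p + 6; against Route-2: 6p + (-11)(1−p) = 17p − 11.
Setting these equal: −2p + 6 = 17p − 11 ⇒ −19p = -17 ⇒ p = 17/19, and the value is (-2)·(17/19) + 6 = 80/19.
For the smuggler: with q = P(Route-1), equating Day's and Night's payoffs gives −2q + 6 = 17q − 11 ⇒ q = 17/19.

17/19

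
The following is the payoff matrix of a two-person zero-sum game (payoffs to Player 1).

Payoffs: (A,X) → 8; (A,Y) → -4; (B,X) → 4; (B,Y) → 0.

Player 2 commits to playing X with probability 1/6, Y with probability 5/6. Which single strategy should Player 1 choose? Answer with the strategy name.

Expected payoff of A: (1/6)·8 + (5/6)·(-4) = -2.
Expected payoff of B: (1/6)·4 + (5/6)·0 = 2/3.
The largest is 2/3, so Player 1's best response is B.

B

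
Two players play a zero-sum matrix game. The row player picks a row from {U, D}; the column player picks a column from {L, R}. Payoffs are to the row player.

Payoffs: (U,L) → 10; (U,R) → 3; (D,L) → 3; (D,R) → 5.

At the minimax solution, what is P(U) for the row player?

Row minima: U → 3, D → 3; maximin = 3.
Column maxima: L → 10, R → 5; minimax = 5.
3 ≠ 5, so there is no saddle point; optimal play is mixed.
Let the row player play U with probability p. Expected payoff against L: 10p + 3(1−p) = 7p + 3; against R: 3p + 5(1−p) = −2p + 5.
Setting these equal: 7p + 3 = −2p + 5 ⇒ 9p = 2 ⇒ p = 2/9, and the value is (7)·(2/9) + 3 = 41/9.
For the column player: with q = P(L), equating U's and D's payoffs gives 7q + 3 = −2q + 5 ⇒ q = 2/9.

2/9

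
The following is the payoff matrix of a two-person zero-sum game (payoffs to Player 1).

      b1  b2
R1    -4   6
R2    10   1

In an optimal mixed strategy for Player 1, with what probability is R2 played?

10/19

Row minima: R1 → -4, R2 → 1; maximin = 1.
Column maxima: b1 → 10, b2 → 6; minimax = 6.
1 ≠ 6, so there is no saddle point; optimal play is mixed.
Let Player 1 play R1 with probability p. Expected payoff against b1: (-4)p + 10(1−p) = −14p + 10; against b2: 6p + 1(1−p) = 5p + 1.
Setting these equal: −14p + 10 = 5p + 1 ⇒ −19p = -9 ⇒ p = 9/19, and the value is (-14)·(9/19) + 10 = 64/19.
For Player 2: with q = P(b1), equating R1's and R2's payoffs gives −10q + 6 = 9q + 1 ⇒ q = 5/19.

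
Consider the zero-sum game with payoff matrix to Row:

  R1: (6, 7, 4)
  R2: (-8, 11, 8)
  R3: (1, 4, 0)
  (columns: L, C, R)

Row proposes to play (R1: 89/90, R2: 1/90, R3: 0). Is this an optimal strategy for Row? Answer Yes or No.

No

Against L this mix gives (89/90)·6 + (1/90)·(-8) = 263/45.
Against C this mix gives (89/90)·7 + (1/90)·11 = 317/45.
Against R this mix gives (89/90)·4 + (1/90)·8 = 182/45.
Column will play R, holding Row to 182/45. Shifting weight toward the row that does better against R would raise this floor (the equalizing mix achieves 40/9 against both R and L), so the proposed strategy is not optimal.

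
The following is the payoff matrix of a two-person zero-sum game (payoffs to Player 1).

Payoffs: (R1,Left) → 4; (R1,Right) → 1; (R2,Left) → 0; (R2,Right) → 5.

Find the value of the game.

Row minima: R1 → 1, R2 → 0; maximin = 1.
Column maxima: Left → 4, Right → 5; minimax = 4.
1 ≠ 4, so there is no saddle point; optimal play is mixed.
Let Player 1 play R1 with probability p. Expected payoff against Left: 4p + 0(1−p) = 4p; against Right: 1p + 5(1−p) = −4p + 5.
Setting these equal: 4p = −4p + 5 ⇒ 8p = 5 ⇒ p = 5/8, and the value is (4)·(5/8) = 5/2.
For Player 2: with q = P(Left), equating R1's and R2's payoffs gives 3q + 1 = −5q + 5 ⇒ q = 1/2.

5/2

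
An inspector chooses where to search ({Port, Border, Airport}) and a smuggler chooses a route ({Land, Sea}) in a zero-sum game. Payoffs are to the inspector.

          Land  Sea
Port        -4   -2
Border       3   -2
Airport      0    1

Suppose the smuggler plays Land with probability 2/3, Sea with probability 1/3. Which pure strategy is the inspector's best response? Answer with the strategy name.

Border

Expected payoff of Port: (2/3)·(-4) + (1/3)·(-2) = -10/3.
Expected payoff of Border: (2/3)·3 + (1/3)·(-2) = 4/3.
Expected payoff of Airport: (2/3)·0 + (1/3)·1 = 1/3.
The largest is 4/3, so the inspector's best response is Border.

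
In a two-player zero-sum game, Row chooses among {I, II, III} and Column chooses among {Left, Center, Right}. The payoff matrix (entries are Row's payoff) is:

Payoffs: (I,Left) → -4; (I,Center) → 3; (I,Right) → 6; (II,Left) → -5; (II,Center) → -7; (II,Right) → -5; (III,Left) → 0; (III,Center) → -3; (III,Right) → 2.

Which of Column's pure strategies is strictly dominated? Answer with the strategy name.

Right

Center holds Row's payoff strictly below Right in every row: 3 < 6, -7 < -5, -3 < 2.
So Right is strictly dominated for Column.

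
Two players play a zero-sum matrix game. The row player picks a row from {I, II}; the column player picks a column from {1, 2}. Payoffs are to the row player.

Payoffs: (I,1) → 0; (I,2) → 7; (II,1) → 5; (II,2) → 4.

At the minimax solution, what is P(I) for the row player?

Row minima: I → 0, II → 4; maximin = 4.
Column maxima: 1 → 5, 2 → 7; minimax = 5.
4 ≠ 5, so there is no saddle point; optimal play is mixed.
Let the row player play I with probability p. Expected payoff against 1: 0p + 5(1−p) = −5p + 5; against 2: 7p + 4(1−p) = 3p + 4.
Setting these equal: −5p + 5 = 3p + 4 ⇒ −8p = -1 ⇒ p = 1/8, and the value is (-5)·(1/8) + 5 = 35/8.
For the column player: with q = P(1), equating I's and II's payoffs gives −7q + 7 = q + 4 ⇒ q = 3/8.

1/8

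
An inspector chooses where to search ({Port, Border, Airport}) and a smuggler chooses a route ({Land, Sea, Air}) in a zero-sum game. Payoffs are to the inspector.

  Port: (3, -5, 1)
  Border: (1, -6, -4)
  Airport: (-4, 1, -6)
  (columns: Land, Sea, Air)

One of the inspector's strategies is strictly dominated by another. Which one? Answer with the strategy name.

Border

Port gives a strictly higher payoff than Border against every column: 3 > 1, -5 > -6, 1 > -4.
So Border is strictly dominated and the inspector never plays it.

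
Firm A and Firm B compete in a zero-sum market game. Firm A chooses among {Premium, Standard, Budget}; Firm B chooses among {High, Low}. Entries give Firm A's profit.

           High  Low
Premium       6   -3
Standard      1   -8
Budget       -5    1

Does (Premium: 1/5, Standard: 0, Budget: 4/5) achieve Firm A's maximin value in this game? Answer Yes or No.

No

Against High this mix gives (1/5)·6 + (4/5)·(-5) = -14/5.
Against Low this mix gives (1/5)·(-3) + (4/5)·1 = 1/5.
Firm B will play High, holding Firm A to -14/5. Shifting weight toward the row that does better against High would raise this floor (the equalizing mix achieves -3/5 against both High and Low), so the proposed strategy is not optimal.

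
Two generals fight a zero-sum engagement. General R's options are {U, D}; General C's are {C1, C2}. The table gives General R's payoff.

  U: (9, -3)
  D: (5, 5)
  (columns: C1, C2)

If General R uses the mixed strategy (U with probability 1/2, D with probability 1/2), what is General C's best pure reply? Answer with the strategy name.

C2

If General C plays C1, General R's expected payoff is (1/2)·9 + (1/2)·5 = 7.
If General C plays C2, General R's expected payoff is (1/2)·(-3) + (1/2)·5 = 1.
General C minimizes General R's payoff; the smallest is 1, so the best response is C2.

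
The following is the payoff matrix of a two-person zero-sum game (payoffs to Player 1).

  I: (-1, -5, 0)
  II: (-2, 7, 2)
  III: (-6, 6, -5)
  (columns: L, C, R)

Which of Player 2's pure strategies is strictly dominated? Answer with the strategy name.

R

L holds Player 1's payoff strictly below R in every row: -1 < 0, -2 < 2, -6 < -5.
So R is strictly dominated for Player 2.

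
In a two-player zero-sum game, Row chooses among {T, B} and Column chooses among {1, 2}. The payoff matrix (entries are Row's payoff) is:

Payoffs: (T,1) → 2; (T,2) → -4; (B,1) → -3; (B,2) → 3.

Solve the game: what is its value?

-1/2

Row minima: T → -4, B → -3; maximin = -3.
Column maxima: 1 → 2, 2 → 3; minimax = 2.
-3 ≠ 2, so there is no saddle point; optimal play is mixed.
Let Row play T with probability p. Expected payoff against 1: 2p + (-3)(1−p) = 5p − 3; against 2: (-4)p + 3(1−p) = −7p + 3.
Setting these equal: 5p − 3 = −7p + 3 ⇒ 12p = 6 ⇒ p = 1/2, and the value is (5)·(1/2) − 3 = -1/2.
For Column: with q = P(1), equating T's and B's payoffs gives 6q − 4 = −6q + 3 ⇒ q = 7/12.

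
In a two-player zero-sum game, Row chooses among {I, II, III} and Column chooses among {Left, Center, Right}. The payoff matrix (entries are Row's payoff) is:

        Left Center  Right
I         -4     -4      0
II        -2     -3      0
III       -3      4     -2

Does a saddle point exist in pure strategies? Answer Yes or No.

Row minima: I → -4, II → -3, III → -3; maximin = -3.
Column maxima: Left → -2, Center → 4, Right → 0; minimax = -2.
-3 ≠ -2, so no pure-strategy equilibrium exists.

No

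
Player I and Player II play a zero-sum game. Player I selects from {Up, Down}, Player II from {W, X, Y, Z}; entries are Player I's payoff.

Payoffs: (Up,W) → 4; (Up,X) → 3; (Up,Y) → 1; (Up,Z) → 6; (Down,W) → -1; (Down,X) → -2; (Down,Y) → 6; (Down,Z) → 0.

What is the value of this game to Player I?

2

Row minima: Up → 1, Down → -2; maximin = 1.
Column maxima: W → 4, X → 3, Y → 6, Z → 6; minimax = 3.
1 ≠ 3, so there is no saddle point; optimal play is mixed.
W is strictly dominated by X (it gives Player I strictly more in every row), so Player II never plays it.
Z is strictly dominated by X (it gives Player I strictly more in every row), so Player II never plays it.
On the remaining 2×2 (Up, Down vs X, Y):
Let Player I play Up with probability p. Expected payoff against X: 3p + (-2)(1−p) = 5p − 2; against Y: 1p + 6(1−p) = −5p + 6.
Setting these equal: 5p − 2 = −5p + 6 ⇒ 10p = 8 ⇒ p = 4/5, and the value is (5)·(4/5) − 2 = 2.
For Player II: with q = P(X), equating Up's and Down's payoffs gives 2q + 1 = −8q + 6 ⇒ q = 1/2.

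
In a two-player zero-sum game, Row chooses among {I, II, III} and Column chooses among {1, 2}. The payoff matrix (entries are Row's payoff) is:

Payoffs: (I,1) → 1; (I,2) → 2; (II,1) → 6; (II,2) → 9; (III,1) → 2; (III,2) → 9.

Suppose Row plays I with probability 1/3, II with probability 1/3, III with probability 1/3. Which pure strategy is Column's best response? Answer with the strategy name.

1

If Column plays 1, Row's expected payoff is (1/3)·1 + (1/3)·6 + (1/3)·2 = 3.
If Column plays 2, Row's expected payoff is (1/3)·2 + (1/3)·9 + (1/3)·9 = 20/3.
Column minimizes Row's payoff; the smallest is 3, so the best response is 1.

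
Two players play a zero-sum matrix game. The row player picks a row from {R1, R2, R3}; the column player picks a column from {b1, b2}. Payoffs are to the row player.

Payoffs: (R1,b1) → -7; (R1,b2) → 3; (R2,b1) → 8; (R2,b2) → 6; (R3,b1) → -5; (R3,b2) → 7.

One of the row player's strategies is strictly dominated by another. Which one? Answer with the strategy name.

R2 gives a strictly higher payoff than R1 against every column: 8 > -7, 6 > 3.
So R1 is strictly dominated and the row player never plays it.

R1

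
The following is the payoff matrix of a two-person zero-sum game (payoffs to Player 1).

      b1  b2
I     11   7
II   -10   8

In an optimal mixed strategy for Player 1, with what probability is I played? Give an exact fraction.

9/11

Row minima: I → 7, II → -10; maximin = 7.
Column maxima: b1 → 11, b2 → 8; minimax = 8.
7 ≠ 8, so there is no saddle point; optimal play is mixed.
Let Player 1 play I with probability p. Expected payoff against b1: 11p + (-10)(1−p) = 21p − 10; against b2: 7p + 8(1−p) = −p + 8.
Setting these equal: 21p − 10 = −p + 8 ⇒ 22p = 18 ⇒ p = 9/11, and the value is (21)·(9/11) − 10 = 79/11.
For Player 2: with q = P(b1), equating I's and II's payoffs gives 4q + 7 = −18q + 8 ⇒ q = 1/22.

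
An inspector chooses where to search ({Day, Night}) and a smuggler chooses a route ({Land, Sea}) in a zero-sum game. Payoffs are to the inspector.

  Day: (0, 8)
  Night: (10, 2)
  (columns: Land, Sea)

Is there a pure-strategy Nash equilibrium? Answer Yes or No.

Row minima: Day → 0, Night → 2; maximin = 2.
Column maxima: Land → 10, Sea → 8; minimax = 8.
2 ≠ 8, so no pure-strategy equilibrium exists.

No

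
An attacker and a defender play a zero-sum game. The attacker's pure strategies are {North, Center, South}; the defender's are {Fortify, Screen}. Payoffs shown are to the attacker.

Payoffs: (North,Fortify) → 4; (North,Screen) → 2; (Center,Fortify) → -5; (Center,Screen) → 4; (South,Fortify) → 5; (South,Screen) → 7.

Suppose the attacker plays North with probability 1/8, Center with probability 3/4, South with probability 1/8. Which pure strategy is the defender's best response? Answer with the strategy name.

Fortify

If the defender plays Fortify, the attacker's expected payoff is (1/8)·4 + (3/4)·(-5) + (1/8)·5 = -21/8.
If the defender plays Screen, the attacker's expected payoff is (1/8)·2 + (3/4)·4 + (1/8)·7 = 33/8.
The defender minimizes the attacker's payoff; the smallest is -21/8, so the best response is Fortify.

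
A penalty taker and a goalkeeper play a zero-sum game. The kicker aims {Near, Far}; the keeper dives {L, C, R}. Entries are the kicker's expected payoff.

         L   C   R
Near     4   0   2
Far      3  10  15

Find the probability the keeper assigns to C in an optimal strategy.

1/11

Row minima: Near → 0, Far → 3; maximin = 3.
Column maxima: L → 4, C → 10, R → 15; minimax = 4.
3 ≠ 4, so there is no saddle point; optimal play is mixed.
R is strictly dominated by C (it gives the kicker strictly more in every row), so the keeper never plays it.
On the remaining 2×2 (Near, Far vs L, C):
Let the kicker play Near with probability p. Expected payoff against L: 4p + 3(1−p) = p + 3; against C: 0p + 10(1−p) = −10p + 10.
Setting these equal: p + 3 = −10p + 10 ⇒ 11p = 7 ⇒ p = 7/11, and the value is (1)·(7/11) + 3 = 40/11.
For the keeper: with q = P(L), equating Near's and Far's payoffs gives 4q = −7q + 10 ⇒ q = 10/11.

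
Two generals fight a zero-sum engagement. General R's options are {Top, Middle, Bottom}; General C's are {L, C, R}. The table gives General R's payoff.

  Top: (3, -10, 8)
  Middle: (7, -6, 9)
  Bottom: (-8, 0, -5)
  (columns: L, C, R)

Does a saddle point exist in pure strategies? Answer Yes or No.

Row minima: Top → -10, Middle → -6, Bottom → -8; maximin = -6.
Column maxima: L → 7, C → 0, R → 9; minimax = 0.
-6 ≠ 0, so no pure-strategy equilibrium exists.

No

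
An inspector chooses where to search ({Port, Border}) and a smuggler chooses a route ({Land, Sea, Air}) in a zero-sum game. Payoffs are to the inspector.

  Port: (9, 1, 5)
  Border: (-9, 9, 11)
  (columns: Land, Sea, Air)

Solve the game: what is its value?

Row minima: Port → 1, Border → -9; maximin = 1.
Column maxima: Land → 9, Sea → 9, Air → 11; minimax = 9.
1 ≠ 9, so there is no saddle point; optimal play is mixed.
Air is strictly dominated by Sea (it gives the inspector strictly more in every row), so the smuggler never plays it.
On the remaining 2×2 (Port, Border vs Land, Sea):
Let the inspector play Port with probability p. Expected payoff against Land: 9p + (-9)(1−p) = 18p − 9; against Sea: 1p + 9(1−p) = −8p + 9.
Setting these equal: 18p − 9 = −8p + 9 ⇒ 26p = 18 ⇒ p = 9/13, and the value is (18)·(9/13) − 9 = 45/13.
For the smuggler: with q = P(Land), equating Port's and Border's payoffs gives 8q + 1 = −18q + 9 ⇒ q = 4/13.

45/13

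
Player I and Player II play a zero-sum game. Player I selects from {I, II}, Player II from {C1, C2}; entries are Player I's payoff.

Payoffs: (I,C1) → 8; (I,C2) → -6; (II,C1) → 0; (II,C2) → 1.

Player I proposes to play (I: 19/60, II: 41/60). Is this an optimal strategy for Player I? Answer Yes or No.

Against C1 this mix gives (19/60)·8 + (41/60)·0 = 38/15.
Against C2 this mix gives (19/60)·(-6) + (41/60)·1 = -73/60.
Player II will play C2, holding Player I to -73/60. Shifting weight toward the row that does better against C2 would raise this floor (the equalizing mix achieves 8/15 against both C2 and C1), so the proposed strategy is not optimal.

No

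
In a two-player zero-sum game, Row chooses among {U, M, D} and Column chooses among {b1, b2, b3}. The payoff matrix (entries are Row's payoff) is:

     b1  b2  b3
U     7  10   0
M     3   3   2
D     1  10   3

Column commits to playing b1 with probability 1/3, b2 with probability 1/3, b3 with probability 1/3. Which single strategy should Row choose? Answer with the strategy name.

Expected payoff of U: (1/3)·7 + (1/3)·10 + (1/3)·0 = 17/3.
Expected payoff of M: (1/3)·3 + (1/3)·3 + (1/3)·2 = 8/3.
Expected payoff of D: (1/3)·1 + (1/3)·10 + (1/3)·3 = 14/3.
The largest is 17/3, so Row's best response is U.

U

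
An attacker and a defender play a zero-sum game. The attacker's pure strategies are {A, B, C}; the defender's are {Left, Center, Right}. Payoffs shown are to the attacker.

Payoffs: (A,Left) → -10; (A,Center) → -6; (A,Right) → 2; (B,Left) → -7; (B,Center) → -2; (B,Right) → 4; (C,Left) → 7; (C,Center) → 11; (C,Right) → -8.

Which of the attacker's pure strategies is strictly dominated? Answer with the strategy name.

B gives a strictly higher payoff than A against every column: -7 > -10, -2 > -6, 4 > 2.
So A is strictly dominated and the attacker never plays it.

A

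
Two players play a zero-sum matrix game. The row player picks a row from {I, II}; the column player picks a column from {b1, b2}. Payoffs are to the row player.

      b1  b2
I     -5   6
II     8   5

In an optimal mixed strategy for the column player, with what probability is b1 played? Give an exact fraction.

1/14

Row minima: I → -5, II → 5; maximin = 5.
Column maxima: b1 → 8, b2 → 6; minimax = 6.
5 ≠ 6, so there is no saddle point; optimal play is mixed.
Let the row player play I with probability p. Expected payoff against b1: (-5)p + 8(1−p) = −13p + 8; against b2: 6p + 5(1−p) = p + 5.
Setting these equal: −13p + 8 = p + 5 ⇒ −14p = -3 ⇒ p = 3/14, and the value is (-13)·(3/14) + 8 = 73/14.
For the column player: with q = P(b1), equating I's and II's payoffs gives −11q + 6 = 3q + 5 ⇒ q = 1/14.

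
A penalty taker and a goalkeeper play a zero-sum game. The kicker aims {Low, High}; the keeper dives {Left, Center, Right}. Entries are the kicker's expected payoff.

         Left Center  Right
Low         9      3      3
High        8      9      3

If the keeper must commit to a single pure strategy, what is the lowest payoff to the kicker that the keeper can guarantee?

3

Column maxima: Left → 9, Center → 9, Right → 3.
The smallest of these is 3.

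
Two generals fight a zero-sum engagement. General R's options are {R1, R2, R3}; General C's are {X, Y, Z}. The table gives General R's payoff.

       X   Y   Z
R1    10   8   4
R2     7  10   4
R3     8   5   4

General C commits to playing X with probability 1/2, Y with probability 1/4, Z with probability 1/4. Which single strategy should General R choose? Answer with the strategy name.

Expected payoff of R1: (1/2)·10 + (1/4)·8 + (1/4)·4 = 8.
Expected payoff of R2: (1/2)·7 + (1/4)·10 + (1/4)·4 = 7.
Expected payoff of R3: (1/2)·8 + (1/4)·5 + (1/4)·4 = 25/4.
The largest is 8, so General R's best response is R1.

R1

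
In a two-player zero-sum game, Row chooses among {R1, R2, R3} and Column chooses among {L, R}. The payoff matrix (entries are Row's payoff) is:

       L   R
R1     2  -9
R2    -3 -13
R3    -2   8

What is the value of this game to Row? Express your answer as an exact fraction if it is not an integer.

Row minima: R1 → -9, R2 → -13, R3 → -2; maximin = -2.
Column maxima: L → 2, R → 8; minimax = 2.
-2 ≠ 2, so there is no saddle point; optimal play is mixed.
R2 is strictly dominated by R1, so Row never plays it.
On the remaining 2×2 (R1, R3 vs L, R):
Let Row play R1 with probability p. Expected payoff against L: 2p + (-2)(1−p) = 4p − 2; against R: (-9)p + 8(1−p) = −17p + 8.
Setting these equal: 4p − 2 = −17p + 8 ⇒ 21p = 10 ⇒ p = 10/21, and the value is (4)·(10/21) − 2 = -2/21.
For Column: with q = P(L), equating R1's and R3's payoffs gives 11q − 9 = −10q + 8 ⇒ q = 17/21.

-2/21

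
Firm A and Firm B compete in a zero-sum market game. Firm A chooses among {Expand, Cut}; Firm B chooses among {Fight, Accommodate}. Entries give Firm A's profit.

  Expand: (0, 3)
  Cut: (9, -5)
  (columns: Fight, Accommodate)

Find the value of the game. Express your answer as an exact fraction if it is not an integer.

Row minima: Expand → 0, Cut → -5; maximin = 0.
Column maxima: Fight → 9, Accommodate → 3; minimax = 3.
0 ≠ 3, so there is no saddle point; optimal play is mixed.
Let Firm A play Expand with probability p. Expected payoff against Fight: 0p + 9(1−p) = −9p + 9; against Accommodate: 3p + (-5)(1−p) = 8p − 5.
Setting these equal: −9p + 9 = 8p − 5 ⇒ −17p = -14 ⇒ p = 14/17, and the value is (-9)·(14/17) + 9 = 27/17.
For Firm B: with q = P(Fight), equating Expand's and Cut's payoffs gives −3q + 3 = 14q − 5 ⇒ q = 8/17.

27/17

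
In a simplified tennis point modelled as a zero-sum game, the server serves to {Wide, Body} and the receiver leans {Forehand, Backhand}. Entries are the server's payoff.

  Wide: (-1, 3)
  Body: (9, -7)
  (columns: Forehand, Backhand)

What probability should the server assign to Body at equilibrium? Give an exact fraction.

1/5

Row minima: Wide → -1, Body → -7; maximin = -1.
Column maxima: Forehand → 9, Backhand → 3; minimax = 3.
-1 ≠ 3, so there is no saddle point; optimal play is mixed.
Let the server play Wide with probability p. Expected payoff against Forehand: (-1)p + 9(1−p) = −10p + 9; against Backhand: 3p + (-7)(1−p) = 10p − 7.
Setting these equal: −10p + 9 = 10p − 7 ⇒ −20p = -16 ⇒ p = 4/5, and the value is (-10)·(4/5) + 9 = 1.
For the receiver: with q = P(Forehand), equating Wide's and Body's payoffs gives −4q + 3 = 16q − 7 ⇒ q = 1/2.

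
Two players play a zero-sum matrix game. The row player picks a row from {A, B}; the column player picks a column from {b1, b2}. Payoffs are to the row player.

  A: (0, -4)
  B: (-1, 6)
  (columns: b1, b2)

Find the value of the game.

Row minima: A → -4, B → -1; maximin = -1.
Column maxima: b1 → 0, b2 → 6; minimax = 0.
-1 ≠ 0, so there is no saddle point; optimal play is mixed.
Let the row player play A with probability p. Expected payoff against b1: 0p + (-1)(1−p) = p − 1; against b2: (-4)p + 6(1−p) = −10p + 6.
Setting these equal: p − 1 = −10p + 6 ⇒ 11p = 7 ⇒ p = 7/11, and the value is (1)·(7/11) − 1 = -4/11.
For the column player: with q = P(b1), equating A's and B's payoffs gives 4q − 4 = −7q + 6 ⇒ q = 10/11.

-4/11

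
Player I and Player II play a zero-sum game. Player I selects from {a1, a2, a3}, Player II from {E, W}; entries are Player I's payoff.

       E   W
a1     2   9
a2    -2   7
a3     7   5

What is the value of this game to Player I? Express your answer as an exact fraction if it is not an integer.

53/9

Row minima: a1 → 2, a2 → -2, a3 → 5; maximin = 5.
Column maxima: E → 7, W → 9; minimax = 7.
5 ≠ 7, so there is no saddle point; optimal play is mixed.
a2 is strictly dominated by a1, so Player I never plays it.
On the remaining 2×2 (a1, a3 vs E, W):
Let Player I play a1 with probability p. Expected payoff against E: 2p + 7(1−p) = −5p + 7; against W: 9p + 5(1−p) = 4p + 5.
Setting these equal: −5p + 7 = 4p + 5 ⇒ −9p = -2 ⇒ p = 2/9, and the value is (-5)·(2/9) + 7 = 53/9.
For Player II: with q = P(E), equating a1's and a3's payoffs gives −7q + 9 = 2q + 5 ⇒ q = 4/9.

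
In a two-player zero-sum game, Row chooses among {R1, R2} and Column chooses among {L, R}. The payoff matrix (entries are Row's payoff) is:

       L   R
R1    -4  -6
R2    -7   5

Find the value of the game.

-31/7

Row minima: R1 → -6, R2 → -7; maximin = -6.
Column maxima: L → -4, R → 5; minimax = -4.
-6 ≠ -4, so there is no saddle point; optimal play is mixed.
Let Row play R1 with probability p. Expected payoff against L: (-4)p + (-7)(1−p) = 3p − 7; against R: (-6)p + 5(1−p) = −11p + 5.
Setting these equal: 3p − 7 = −11p + 5 ⇒ 14p = 12 ⇒ p = 6/7, and the value is (3)·(6/7) − 7 = -31/7.
For Column: with q = P(L), equating R1's and R2's payoffs gives 2q − 6 = −12q + 5 ⇒ q = 11/14.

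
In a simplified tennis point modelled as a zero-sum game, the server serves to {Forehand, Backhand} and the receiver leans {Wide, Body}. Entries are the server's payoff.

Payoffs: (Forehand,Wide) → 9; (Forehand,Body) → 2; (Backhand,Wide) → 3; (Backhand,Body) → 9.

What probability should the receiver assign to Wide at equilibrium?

Row minima: Forehand → 2, Backhand → 3; maximin = 3.
Column maxima: Wide → 9, Body → 9; minimax = 9.
3 ≠ 9, so there is no saddle point; optimal play is mixed.
Let the server play Forehand with probability p. Expected payoff against Wide: 9p + 3(1−p) = 6p + 3; against Body: 2p + 9(1−p) = −7p + 9.
Setting these equal: 6p + 3 = −7p + 9 ⇒ 13p = 6 ⇒ p = 6/13, and the value is (6)·(6/13) + 3 = 75/13.
For the receiver: with q = P(Wide), equating Forehand's and Backhand's payoffs gives 7q + 2 = −6q + 9 ⇒ q = 7/13.

7/13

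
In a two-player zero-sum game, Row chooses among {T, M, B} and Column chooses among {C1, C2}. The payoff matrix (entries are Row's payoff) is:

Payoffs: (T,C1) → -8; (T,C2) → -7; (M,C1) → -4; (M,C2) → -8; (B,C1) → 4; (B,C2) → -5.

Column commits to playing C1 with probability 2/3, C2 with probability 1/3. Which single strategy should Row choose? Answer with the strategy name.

B

Expected payoff of T: (2/3)·(-8) + (1/3)·(-7) = -23/3.
Expected payoff of M: (2/3)·(-4) + (1/3)·(-8) = -16/3.
Expected payoff of B: (2/3)·4 + (1/3)·(-5) = 1.
The largest is 1, so Row's best response is B.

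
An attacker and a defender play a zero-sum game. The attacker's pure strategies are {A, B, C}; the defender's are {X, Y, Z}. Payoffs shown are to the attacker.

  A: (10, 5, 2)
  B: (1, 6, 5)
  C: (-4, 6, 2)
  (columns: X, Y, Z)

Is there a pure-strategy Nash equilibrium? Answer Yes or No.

No

Row minima: A → 2, B → 1, C → -4; maximin = 2.
Column maxima: X → 10, Y → 6, Z → 5; minimax = 5.
2 ≠ 5, so no pure-strategy equilibrium exists.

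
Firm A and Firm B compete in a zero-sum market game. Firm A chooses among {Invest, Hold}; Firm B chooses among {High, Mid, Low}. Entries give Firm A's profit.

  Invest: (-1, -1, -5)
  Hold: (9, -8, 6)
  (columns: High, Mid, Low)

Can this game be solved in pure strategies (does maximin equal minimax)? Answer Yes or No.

No

Row minima: Invest → -5, Hold → -8; maximin = -5.
Column maxima: High → 9, Mid → -1, Low → 6; minimax = -1.
-5 ≠ -1, so no pure-strategy equilibrium exists.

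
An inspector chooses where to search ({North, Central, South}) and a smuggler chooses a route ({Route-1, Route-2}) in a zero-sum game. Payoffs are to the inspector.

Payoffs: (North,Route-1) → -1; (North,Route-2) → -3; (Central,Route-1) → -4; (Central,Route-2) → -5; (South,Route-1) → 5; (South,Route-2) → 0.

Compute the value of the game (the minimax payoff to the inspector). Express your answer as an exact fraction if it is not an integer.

0

Row minima: North → -3, Central → -5, South → 0; maximin = 0.
Column maxima: Route-1 → 5, Route-2 → 0; minimax = 0.
Since maximin = minimax = 0, there is a saddle point and the value is 0.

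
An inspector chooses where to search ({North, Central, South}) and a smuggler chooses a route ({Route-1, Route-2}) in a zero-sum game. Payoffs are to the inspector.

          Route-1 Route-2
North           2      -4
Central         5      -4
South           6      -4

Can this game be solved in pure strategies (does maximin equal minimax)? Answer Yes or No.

Row minima: North → -4, Central → -4, South → -4; maximin = -4.
Column maxima: Route-1 → 6, Route-2 → -4; minimax = -4.
maximin = minimax = -4, so a saddle point exists.

Yes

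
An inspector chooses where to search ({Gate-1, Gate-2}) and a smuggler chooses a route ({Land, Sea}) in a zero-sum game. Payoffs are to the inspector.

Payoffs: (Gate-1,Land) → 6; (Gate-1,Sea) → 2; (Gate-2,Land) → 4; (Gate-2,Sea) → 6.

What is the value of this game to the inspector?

Row minima: Gate-1 → 2, Gate-2 → 4; maximin = 4.
Column maxima: Land → 6, Sea → 6; minimax = 6.
4 ≠ 6, so there is no saddle point; optimal play is mixed.
Let the inspector play Gate-1 with probability p. Expected payoff against Land: 6p + 4(1−p) = 2p + 4; against Sea: 2p + 6(1−p) = −4p + 6.
Setting these equal: 2p + 4 = −4p + 6 ⇒ 6p = 2 ⇒ p = 1/3, and the value is (2)·(1/3) + 4 = 14/3.
For the smuggler: with q = P(Land), equating Gate-1's and Gate-2's payoffs gives 4q + 2 = −2q + 6 ⇒ q = 2/3.

14/3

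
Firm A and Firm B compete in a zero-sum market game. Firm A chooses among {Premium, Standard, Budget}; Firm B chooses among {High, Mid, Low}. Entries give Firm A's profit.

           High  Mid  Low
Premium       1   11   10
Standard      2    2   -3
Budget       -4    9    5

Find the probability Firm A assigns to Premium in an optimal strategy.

5/14

Row minima: Premium → 1, Standard → -3, Budget → -4; maximin = 1.
Column maxima: High → 2, Mid → 11, Low → 10; minimax = 2.
1 ≠ 2, so there is no saddle point; optimal play is mixed.
Budget is strictly dominated by Premium, so Firm A never plays it.
Mid is strictly dominated by Low (it gives Firm A strictly more in every row), so Firm B never plays it.
On the remaining 2×2 (Premium, Standard vs High, Low):
Let Firm A play Premium with probability p. Expected payoff against High: 1p + 2(1−p) = −p + 2; against Low: 10p + (-3)(1−p) = 13p − 3.
Setting these equal: −p + 2 = 13p − 3 ⇒ −14p = -5 ⇒ p = 5/14, and the value is (-1)·(5/14) + 2 = 23/14.
For Firm B: with q = P(High), equating Premium's and Standard's payoffs gives −9q + 10 = 5q − 3 ⇒ q = 13/14.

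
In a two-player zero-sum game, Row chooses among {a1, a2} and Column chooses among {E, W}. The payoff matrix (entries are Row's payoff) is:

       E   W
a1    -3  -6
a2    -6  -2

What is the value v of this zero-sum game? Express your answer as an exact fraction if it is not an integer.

-30/7

Row minima: a1 → -6, a2 → -6; maximin = -6.
Column maxima: E → -3, W → -2; minimax = -3.
-6 ≠ -3, so there is no saddle point; optimal play is mixed.
Let Row play a1 with probability p. Expected payoff against E: (-3)p + (-6)(1−p) = 3p − 6; against W: (-6)p + (-2)(1−p) = −4p − 2.
Setting these equal: 3p − 6 = −4p − 2 ⇒ 7p = 4 ⇒ p = 4/7, and the value is (3)·(4/7) − 6 = -30/7.
For Column: with q = P(E), equating a1's and a2's payoffs gives 3q − 6 = −4q − 2 ⇒ q = 4/7.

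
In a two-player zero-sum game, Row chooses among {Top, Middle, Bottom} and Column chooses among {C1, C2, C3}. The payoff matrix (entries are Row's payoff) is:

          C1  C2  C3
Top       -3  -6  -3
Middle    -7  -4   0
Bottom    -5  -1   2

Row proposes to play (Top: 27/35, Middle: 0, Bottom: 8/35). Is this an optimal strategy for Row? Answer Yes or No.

No

Against C1 this mix gives (27/35)·(-3) + (8/35)·(-5) = -121/35.
Against C2 this mix gives (27/35)·(-6) + (8/35)·(-1) = -34/7.
Against C3 this mix gives (27/35)·(-3) + (8/35)·2 = -13/7.
Column will play C2, holding Row to -34/7. Shifting weight toward the row that does better against C2 would raise this floor (the equalizing mix achieves -27/7 against both C2 and C1), so the proposed strategy is not optimal.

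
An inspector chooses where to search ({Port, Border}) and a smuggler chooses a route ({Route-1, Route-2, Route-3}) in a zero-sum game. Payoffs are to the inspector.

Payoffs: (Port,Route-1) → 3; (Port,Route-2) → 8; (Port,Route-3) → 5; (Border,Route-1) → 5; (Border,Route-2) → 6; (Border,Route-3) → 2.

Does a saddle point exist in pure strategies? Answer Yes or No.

No

Row minima: Port → 3, Border → 2; maximin = 3.
Column maxima: Route-1 → 5, Route-2 → 8, Route-3 → 5; minimax = 5.
3 ≠ 5, so no pure-strategy equilibrium exists.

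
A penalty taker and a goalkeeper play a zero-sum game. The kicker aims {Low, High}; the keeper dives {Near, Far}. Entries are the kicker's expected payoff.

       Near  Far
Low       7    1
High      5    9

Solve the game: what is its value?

Row minima: Low → 1, High → 5; maximin = 5.
Column maxima: Near → 7, Far → 9; minimax = 7.
5 ≠ 7, so there is no saddle point; optimal play is mixed.
Let the kicker play Low with probability p. Expected payoff against Near: 7p + 5(1−p) = 2p + 5; against Far: 1p + 9(1−p) = −8p + 9.
Setting these equal: 2p + 5 = −8p + 9 ⇒ 10p = 4 ⇒ p = 2/5, and the value is (2)·(2/5) + 5 = 29/5.
For the keeper: with q = P(Near), equating Low's and High's payoffs gives 6q + 1 = −4q + 9 ⇒ q = 4/5.

29/5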